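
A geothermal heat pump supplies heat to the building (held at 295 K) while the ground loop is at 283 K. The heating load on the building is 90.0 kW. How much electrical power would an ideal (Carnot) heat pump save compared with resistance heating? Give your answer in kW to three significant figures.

The reservoir spacing is ΔT = 295 − 283 = 12.00 K.
COP_Carnot = T_H/ΔT = 295.00/12.00 = 24.58.
Resistance heating needs Ẇ_res = Q̇_H = 90.00 kW; the reversible heat pump needs only Ẇ_hp = Q̇_H/COP = 3.661 kW.
Saving = 90.00 − 3.661 = 86.34 kW.

86.3 kW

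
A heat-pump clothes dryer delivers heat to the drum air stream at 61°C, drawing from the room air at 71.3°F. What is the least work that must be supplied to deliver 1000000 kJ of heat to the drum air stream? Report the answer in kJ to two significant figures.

In absolute terms T_C = 294.98 K and T_H = 334.15 K, so ΔT = 39.17 K.
The reversible limit is COP_HP = T_H/ΔT = 8.531, so W_min = Q_H/COP = Q_H·ΔT/T_H.
W_min = 1000000 × 39.17/334.15 = 117200 kJ.

120000 kJ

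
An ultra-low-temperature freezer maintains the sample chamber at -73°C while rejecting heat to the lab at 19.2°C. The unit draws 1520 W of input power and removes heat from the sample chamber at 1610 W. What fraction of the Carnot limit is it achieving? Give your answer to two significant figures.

0.49

COP_actual = Q̇_C/Ẇ = 1610/1520 = 1.059.
In absolute terms T_C = 200.15 K and T_H = 292.35 K, so ΔT = 92.20 K.
COP_Carnot = T_C/ΔT = 200.15/92.20 = 2.171.
η_II = COP_actual/COP_Carnot = 1.059/2.171 = 0.4879.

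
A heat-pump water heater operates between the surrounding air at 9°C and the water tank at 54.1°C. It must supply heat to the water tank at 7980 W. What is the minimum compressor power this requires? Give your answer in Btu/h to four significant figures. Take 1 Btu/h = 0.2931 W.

3752 Btu/h

In absolute terms T_C = 282.15 K and T_H = 327.25 K, so ΔT = 45.10 K.
COP_Carnot = T_H/ΔT = 327.25/45.10 = 7.256.
Ẇ_min = Q̇/COP_Carnot = 7980/7.256 = 1100 W = 3752 Btu/h.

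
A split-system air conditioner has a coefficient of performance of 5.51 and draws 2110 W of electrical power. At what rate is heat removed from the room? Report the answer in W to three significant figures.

11600 W

Q̇_C = COP × Ẇ = 5.51 × 2110 = 11630 W.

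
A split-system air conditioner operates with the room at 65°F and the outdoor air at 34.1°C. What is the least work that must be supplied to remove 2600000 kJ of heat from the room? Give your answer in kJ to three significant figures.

141000 kJ

In absolute terms T_C = 291.48 K and T_H = 307.25 K, so ΔT = 15.77 K.
The reversible limit is COP_R = T_C/ΔT = 18.49, so W_min = Q_C/COP = Q_C·ΔT/T_C.
W_min = 2600000 × 15.77/291.48 = 140600 kJ.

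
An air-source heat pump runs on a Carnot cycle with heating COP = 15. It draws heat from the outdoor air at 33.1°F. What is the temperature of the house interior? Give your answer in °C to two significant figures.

20 °C

COP_HP = T_H/(T_H − T_C) rearranges to T_H = COP·T_C/(COP − 1).
With T_C = 273.76 K, T_H = 15 × 273.76/14.00 = 293.32 K.
Converting, 293.32 K = 20.17°C.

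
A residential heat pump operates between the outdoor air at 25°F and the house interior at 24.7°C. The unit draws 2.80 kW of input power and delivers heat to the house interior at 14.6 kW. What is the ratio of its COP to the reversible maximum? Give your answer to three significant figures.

0.500

COP_actual = Q̇_H/Ẇ = 14.60/2.800 = 5.214.
In absolute terms T_C = 269.26 K and T_H = 297.85 K, so ΔT = 28.59 K.
COP_Carnot = T_H/ΔT = 297.85/28.59 = 10.42.
η_II = COP_actual/COP_Carnot = 5.214/10.42 = 0.5005.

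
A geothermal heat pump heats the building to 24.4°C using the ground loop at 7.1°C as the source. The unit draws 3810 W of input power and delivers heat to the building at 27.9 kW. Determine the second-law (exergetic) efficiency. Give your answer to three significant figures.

Converting, Q̇_H = 27.90 kW = 27900 W, so COP_actual = Q̇_H/Ẇ = 27900/3810 = 7.323.
In absolute terms T_C = 280.25 K and T_H = 297.55 K, so ΔT = 17.30 K.
COP_Carnot = T_H/ΔT = 297.55/17.30 = 17.20.
η_II = COP_actual/COP_Carnot = 7.323/17.20 = 0.4258.

0.426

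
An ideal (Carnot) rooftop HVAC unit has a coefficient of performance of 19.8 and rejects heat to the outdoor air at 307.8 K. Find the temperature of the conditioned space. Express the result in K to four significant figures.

For a Carnot refrigerator COP_R = T_C/(T_H − T_C), so T_C = COP·T_H/(1 + COP).
With T_H = 307.80 K, T_C = 19.8 × 307.80/20.80 = 293.00 K.

293.0 K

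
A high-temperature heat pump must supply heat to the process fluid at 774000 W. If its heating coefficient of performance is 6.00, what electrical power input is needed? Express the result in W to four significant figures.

129000 W

Ẇ = Q̇_H/COP_HP = 774000/6.00 = 129000 W.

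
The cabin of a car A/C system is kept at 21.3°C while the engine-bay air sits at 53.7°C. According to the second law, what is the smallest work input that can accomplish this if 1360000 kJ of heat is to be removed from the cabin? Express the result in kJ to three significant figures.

150000 kJ

In absolute terms T_C = 294.45 K and T_H = 326.85 K, so ΔT = 32.40 K.
The reversible limit is COP_R = T_C/ΔT = 9.088, so W_min = Q_C/COP = Q_C·ΔT/T_C.
W_min = 1360000 × 32.40/294.45 = 149600 kJ.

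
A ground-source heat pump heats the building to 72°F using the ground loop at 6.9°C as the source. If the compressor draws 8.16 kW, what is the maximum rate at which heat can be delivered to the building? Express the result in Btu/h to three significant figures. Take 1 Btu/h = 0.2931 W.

537000 Btu/h

In absolute terms T_C = 280.05 K and T_H = 295.37 K, so ΔT = 15.32 K.
COP_Carnot = T_H/ΔT = 295.37/15.32 = 19.28.
Q̇_max = COP_Carnot × Ẇ = 19.28 × 8.160 kW = 157.3 kW = 536700 Btu/h.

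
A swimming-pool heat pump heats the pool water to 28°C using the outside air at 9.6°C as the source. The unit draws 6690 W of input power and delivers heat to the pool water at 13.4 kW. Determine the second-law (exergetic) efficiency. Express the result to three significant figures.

Converting, Q̇_H = 13.40 kW = 13400 W, so COP_actual = Q̇_H/Ẇ = 13400/6690 = 2.003.
In absolute terms T_C = 282.75 K and T_H = 301.15 K, so ΔT = 18.40 K.
COP_Carnot = T_H/ΔT = 301.15/18.40 = 16.37.
η_II = COP_actual/COP_Carnot = 2.003/16.37 = 0.1224.

0.122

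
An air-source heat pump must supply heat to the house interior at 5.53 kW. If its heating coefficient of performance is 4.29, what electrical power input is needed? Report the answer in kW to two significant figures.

1.3 kW

Ẇ = Q̇_H/COP_HP = 5.530/4.29 = 1.289 kW.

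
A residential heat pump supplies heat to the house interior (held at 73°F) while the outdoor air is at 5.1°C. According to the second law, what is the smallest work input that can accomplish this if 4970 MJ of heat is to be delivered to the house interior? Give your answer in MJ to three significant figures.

297 MJ

In absolute terms T_C = 278.25 K and T_H = 295.93 K, so ΔT = 17.68 K.
The reversible limit is COP_HP = T_H/ΔT = 16.74, so W_min = Q_H/COP = Q_H·ΔT/T_H.
W_min = 4970 × 17.68/295.93 = 296.9 MJ.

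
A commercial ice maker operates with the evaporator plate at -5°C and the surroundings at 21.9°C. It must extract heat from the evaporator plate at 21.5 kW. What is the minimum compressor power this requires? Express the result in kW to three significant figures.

In absolute terms T_C = 268.15 K and T_H = 295.05 K, so ΔT = 26.90 K.
COP_Carnot = T_C/ΔT = 268.15/26.90 = 9.968.
Ẇ_min = Q̇/COP_Carnot = 21.50/9.968 = 2.157 kW.

2.16 kW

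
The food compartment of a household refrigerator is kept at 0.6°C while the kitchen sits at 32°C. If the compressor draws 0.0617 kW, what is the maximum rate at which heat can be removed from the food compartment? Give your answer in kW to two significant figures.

0.54 kW

In absolute terms T_C = 273.75 K and T_H = 305.15 K, so ΔT = 31.40 K.
COP_Carnot = T_C/ΔT = 273.75/31.40 = 8.718.
Q̇_max = COP_Carnot × Ẇ = 8.718 × 0.06170 kW = 0.5379 kW.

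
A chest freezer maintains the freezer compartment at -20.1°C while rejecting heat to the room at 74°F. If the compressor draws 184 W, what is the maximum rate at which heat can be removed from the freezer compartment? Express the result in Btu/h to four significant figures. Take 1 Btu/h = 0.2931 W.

3658 Btu/h

In absolute terms T_C = 253.05 K and T_H = 296.48 K, so ΔT = 43.43 K.
COP_Carnot = T_C/ΔT = 253.05/43.43 = 5.826.
Q̇_max = COP_Carnot × Ẇ = 5.826 × 184.0 W = 1072 W = 3658 Btu/h.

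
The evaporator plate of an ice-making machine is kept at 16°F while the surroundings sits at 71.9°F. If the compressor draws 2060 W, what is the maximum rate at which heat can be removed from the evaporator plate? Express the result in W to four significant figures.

In absolute terms T_C = 264.26 K and T_H = 295.32 K, so ΔT = 31.06 K.
COP_Carnot = T_C/ΔT = 264.26/31.06 = 8.509.
Q̇_max = COP_Carnot × Ẇ = 8.509 × 2060 W = 17530 W.

17530 W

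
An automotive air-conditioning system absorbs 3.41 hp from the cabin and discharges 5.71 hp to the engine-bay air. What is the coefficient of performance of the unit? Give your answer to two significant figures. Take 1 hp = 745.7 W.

The first law gives Q̇_H = Q̇_C + Ẇ, so the three rates are Q̇_C = 3.410, Q̇_H = 5.710, Ẇ = 2.300 hp.
COP_R = Q̇_C/Ẇ = 3.410/2.300 = 1.483.

1.5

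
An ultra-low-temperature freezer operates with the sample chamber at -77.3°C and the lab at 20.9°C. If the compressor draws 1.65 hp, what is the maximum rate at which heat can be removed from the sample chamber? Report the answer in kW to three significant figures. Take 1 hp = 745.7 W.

2.45 kW

In absolute terms T_C = 195.85 K and T_H = 294.05 K, so ΔT = 98.20 K.
COP_Carnot = T_C/ΔT = 195.85/98.20 = 1.994.
Q̇_max = COP_Carnot × Ẇ = 1.994 × 1.650 hp = 3.291 hp = 2.454 kW.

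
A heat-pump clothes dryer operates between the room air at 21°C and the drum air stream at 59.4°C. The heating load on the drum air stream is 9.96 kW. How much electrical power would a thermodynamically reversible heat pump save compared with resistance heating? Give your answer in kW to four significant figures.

In absolute terms T_C = 294.15 K and T_H = 332.55 K, so ΔT = 38.40 K.
COP_Carnot = T_H/ΔT = 332.55/38.40 = 8.660.
Resistance heating needs Ẇ_res = Q̇_H = 9.960 kW; the reversible heat pump needs only Ẇ_hp = Q̇_H/COP = 1.150 kW.
Saving = 9.960 − 1.150 = 8.810 kW.

8.810 kW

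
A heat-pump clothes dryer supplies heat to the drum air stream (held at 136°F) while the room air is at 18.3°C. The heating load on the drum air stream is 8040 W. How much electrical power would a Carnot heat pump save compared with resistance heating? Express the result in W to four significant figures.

In absolute terms T_C = 291.45 K and T_H = 330.93 K, so ΔT = 39.48 K.
COP_Carnot = T_H/ΔT = 330.93/39.48 = 8.383.
Resistance heating needs Ẇ_res = Q̇_H = 8040 W; the reversible heat pump needs only Ẇ_hp = Q̇_H/COP = 959.1 W.
Saving = 8040 − 959.1 = 7081 W.

7081 W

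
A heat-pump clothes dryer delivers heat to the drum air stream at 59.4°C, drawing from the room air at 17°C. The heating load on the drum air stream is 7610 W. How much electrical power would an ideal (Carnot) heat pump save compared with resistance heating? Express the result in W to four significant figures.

In absolute terms T_C = 290.15 K and T_H = 332.55 K, so ΔT = 42.40 K.
COP_Carnot = T_H/ΔT = 332.55/42.40 = 7.843.
Resistance heating needs Ẇ_res = Q̇_H = 7610 W; the reversible heat pump needs only Ẇ_hp = Q̇_H/COP = 970.3 W.
Saving = 7610 − 970.3 = 6640 W.

6640 W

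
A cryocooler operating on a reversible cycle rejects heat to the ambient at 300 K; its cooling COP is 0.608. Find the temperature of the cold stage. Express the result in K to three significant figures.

For a Carnot refrigerator COP_R = T_C/(T_H − T_C), so T_C = COP·T_H/(1 + COP).
With T_H = 300.00 K, T_C = 0.608 × 300.00/1.608 = 113.43 K.

113 K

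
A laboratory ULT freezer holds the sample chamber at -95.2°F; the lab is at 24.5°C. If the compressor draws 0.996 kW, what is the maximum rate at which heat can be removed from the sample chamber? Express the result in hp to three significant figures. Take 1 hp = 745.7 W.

2.84 hp

In absolute terms T_C = 202.48 K and T_H = 297.65 K, so ΔT = 95.17 K.
COP_Carnot = T_C/ΔT = 202.48/95.17 = 2.128.
Q̇_max = COP_Carnot × Ẇ = 2.128 × 0.9960 kW = 2.119 kW = 2.842 hp.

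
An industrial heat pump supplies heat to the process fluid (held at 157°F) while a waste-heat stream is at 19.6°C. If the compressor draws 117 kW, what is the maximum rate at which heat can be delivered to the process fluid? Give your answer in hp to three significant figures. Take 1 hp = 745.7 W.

In absolute terms T_C = 292.75 K and T_H = 342.59 K, so ΔT = 49.84 K.
COP_Carnot = T_H/ΔT = 342.59/49.84 = 6.873.
Q̇_max = COP_Carnot × Ẇ = 6.873 × 117.0 kW = 804.2 kW = 1078 hp.

1080 hp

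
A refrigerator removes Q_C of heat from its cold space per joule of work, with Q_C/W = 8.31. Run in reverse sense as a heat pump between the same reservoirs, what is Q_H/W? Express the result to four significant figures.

The first law on one cycle gives Q_H = Q_C + W, so Q_H/W = Q_C/W + 1.
COP_HP = COP_R + 1 = 8.31 + 1 = 9.31.

9.310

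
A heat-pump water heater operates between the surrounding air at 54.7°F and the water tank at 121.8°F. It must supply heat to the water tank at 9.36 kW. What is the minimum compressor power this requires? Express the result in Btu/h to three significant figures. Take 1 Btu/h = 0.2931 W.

In absolute terms T_C = 285.76 K and T_H = 323.04 K, so ΔT = 37.28 K.
COP_Carnot = T_H/ΔT = 323.04/37.28 = 8.666.
Ẇ_min = Q̇/COP_Carnot = 9.360/8.666 = 1.080 kW = 3685 Btu/h.

3690 Btu/h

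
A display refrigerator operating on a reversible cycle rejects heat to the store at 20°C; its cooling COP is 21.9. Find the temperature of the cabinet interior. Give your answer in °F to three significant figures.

For a Carnot refrigerator COP_R = T_C/(T_H − T_C), so T_C = COP·T_H/(1 + COP).
With T_H = 293.15 K, T_C = 21.9 × 293.15/22.90 = 280.35 K.
Converting, 280.35 K = 44.96°F.

45.0 °F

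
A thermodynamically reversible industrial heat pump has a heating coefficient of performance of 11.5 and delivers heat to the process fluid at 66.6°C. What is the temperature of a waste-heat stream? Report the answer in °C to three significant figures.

37.1 °C

COP_HP = T_H/(T_H − T_C) gives T_H − T_C = T_H/COP.
With T_H = 339.75 K, T_C = 339.75 × (1 − 1/11.5) = 310.21 K.
Converting, 310.21 K = 37.06°C.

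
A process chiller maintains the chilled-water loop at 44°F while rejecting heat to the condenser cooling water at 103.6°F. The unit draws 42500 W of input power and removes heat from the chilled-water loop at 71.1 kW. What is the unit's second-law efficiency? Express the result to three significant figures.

Converting, Q̇_C = 71.10 kW = 71100 W, so COP_actual = Q̇_C/Ẇ = 71100/42500 = 1.673.
In absolute terms T_C = 279.82 K and T_H = 312.93 K, so ΔT = 33.11 K.
COP_Carnot = T_C/ΔT = 279.82/33.11 = 8.451.
η_II = COP_actual/COP_Carnot = 1.673/8.451 = 0.1980.

0.198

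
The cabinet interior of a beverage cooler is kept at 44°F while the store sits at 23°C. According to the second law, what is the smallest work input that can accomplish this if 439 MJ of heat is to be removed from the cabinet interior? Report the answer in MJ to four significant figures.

In absolute terms T_C = 279.82 K and T_H = 296.15 K, so ΔT = 16.33 K.
The reversible limit is COP_R = T_C/ΔT = 17.13, so W_min = Q_C/COP = Q_C·ΔT/T_C.
W_min = 439.0 × 16.33/279.82 = 25.63 MJ.

25.63 MJ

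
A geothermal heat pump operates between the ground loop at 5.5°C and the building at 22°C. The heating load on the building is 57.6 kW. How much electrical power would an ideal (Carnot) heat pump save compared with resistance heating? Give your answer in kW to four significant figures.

54.38 kW

In absolute terms T_C = 278.65 K and T_H = 295.15 K, so ΔT = 16.50 K.
COP_Carnot = T_H/ΔT = 295.15/16.50 = 17.89.
Resistance heating needs Ẇ_res = Q̇_H = 57.60 kW; the reversible heat pump needs only Ẇ_hp = Q̇_H/COP = 3.220 kW.
Saving = 57.60 − 3.220 = 54.38 kW.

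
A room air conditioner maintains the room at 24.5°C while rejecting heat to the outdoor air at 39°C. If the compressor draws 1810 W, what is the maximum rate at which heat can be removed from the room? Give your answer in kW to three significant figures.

37.2 kW

In absolute terms T_C = 297.65 K and T_H = 312.15 K, so ΔT = 14.50 K.
COP_Carnot = T_C/ΔT = 297.65/14.50 = 20.53.
Q̇_max = COP_Carnot × Ẇ = 20.53 × 1810 W = 37150 W = 37.15 kW.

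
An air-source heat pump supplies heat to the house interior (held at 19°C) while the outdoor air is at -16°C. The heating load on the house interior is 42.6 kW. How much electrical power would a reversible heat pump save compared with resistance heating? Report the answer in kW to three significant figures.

37.5 kW

In absolute terms T_C = 257.15 K and T_H = 292.15 K, so ΔT = 35.00 K.
COP_Carnot = T_H/ΔT = 292.15/35.00 = 8.347.
Resistance heating needs Ẇ_res = Q̇_H = 42.60 kW; the reversible heat pump needs only Ẇ_hp = Q̇_H/COP = 5.104 kW.
Saving = 42.60 − 5.104 = 37.50 kW.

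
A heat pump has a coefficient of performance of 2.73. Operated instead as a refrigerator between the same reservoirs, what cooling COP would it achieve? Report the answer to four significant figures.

1.730

Since Q_H = Q_C + W for any cycle, COP_R = Q_C/W = Q_H/W − 1.
COP_R = 2.73 − 1 = 1.73.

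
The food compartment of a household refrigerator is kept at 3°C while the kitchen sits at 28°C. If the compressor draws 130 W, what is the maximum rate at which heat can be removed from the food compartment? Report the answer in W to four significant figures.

In absolute terms T_C = 276.15 K and T_H = 301.15 K, so ΔT = 25.00 K.
COP_Carnot = T_C/ΔT = 276.15/25.00 = 11.05.
Q̇_max = COP_Carnot × Ẇ = 11.05 × 130.0 W = 1436 W.

1436 W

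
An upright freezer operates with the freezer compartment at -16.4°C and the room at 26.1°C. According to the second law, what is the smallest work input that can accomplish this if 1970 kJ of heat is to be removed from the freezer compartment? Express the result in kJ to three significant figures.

In absolute terms T_C = 256.75 K and T_H = 299.25 K, so ΔT = 42.50 K.
The reversible limit is COP_R = T_C/ΔT = 6.041, so W_min = Q_C/COP = Q_C·ΔT/T_C.
W_min = 1970 × 42.50/256.75 = 326.1 kJ.

326 kJ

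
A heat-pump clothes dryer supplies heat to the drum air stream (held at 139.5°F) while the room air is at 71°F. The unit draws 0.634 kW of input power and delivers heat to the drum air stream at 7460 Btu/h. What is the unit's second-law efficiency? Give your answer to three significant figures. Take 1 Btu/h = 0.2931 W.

0.394

Converting, Q̇_H = 7460 Btu/h = 2.187 kW, so COP_actual = Q̇_H/Ẇ = 2.187/0.6340 = 3.449.
In absolute terms T_C = 294.82 K and T_H = 332.87 K, so ΔT = 38.06 K.
COP_Carnot = T_H/ΔT = 332.87/38.06 = 8.747.
η_II = COP_actual/COP_Carnot = 3.449/8.747 = 0.3943.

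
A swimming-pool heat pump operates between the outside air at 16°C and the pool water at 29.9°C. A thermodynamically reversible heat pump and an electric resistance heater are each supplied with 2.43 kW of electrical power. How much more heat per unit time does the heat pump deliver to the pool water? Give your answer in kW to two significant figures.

In absolute terms T_C = 289.15 K and T_H = 303.05 K, so ΔT = 13.90 K.
COP_Carnot = T_H/ΔT = 303.05/13.90 = 21.80.
The heat pump delivers Q̇_H = COP × Ẇ = 52.98 kW; the resistance heater delivers Ẇ = 2.430 kW.
Extra = (COP − 1)·Ẇ = 50.55 kW.

51 kW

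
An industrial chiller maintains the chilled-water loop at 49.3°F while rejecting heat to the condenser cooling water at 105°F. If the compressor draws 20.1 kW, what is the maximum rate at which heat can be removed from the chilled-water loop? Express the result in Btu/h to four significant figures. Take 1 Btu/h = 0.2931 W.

626600 Btu/h

In absolute terms T_C = 282.76 K and T_H = 313.71 K, so ΔT = 30.94 K.
COP_Carnot = T_C/ΔT = 282.76/30.94 = 9.138.
Q̇_max = COP_Carnot × Ẇ = 9.138 × 20.10 kW = 183.7 kW = 626600 Btu/h.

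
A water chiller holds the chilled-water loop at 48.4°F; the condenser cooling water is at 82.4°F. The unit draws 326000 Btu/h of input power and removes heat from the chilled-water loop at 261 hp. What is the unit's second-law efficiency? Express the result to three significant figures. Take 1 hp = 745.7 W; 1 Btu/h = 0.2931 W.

Converting, Q̇_C = 261.0 hp = 664000 Btu/h, so COP_actual = Q̇_C/Ẇ = 664000/326000 = 2.037.
In absolute terms T_C = 282.26 K and T_H = 301.15 K, so ΔT = 18.89 K.
COP_Carnot = T_C/ΔT = 282.26/18.89 = 14.94.
η_II = COP_actual/COP_Carnot = 2.037/14.94 = 0.1363.

0.136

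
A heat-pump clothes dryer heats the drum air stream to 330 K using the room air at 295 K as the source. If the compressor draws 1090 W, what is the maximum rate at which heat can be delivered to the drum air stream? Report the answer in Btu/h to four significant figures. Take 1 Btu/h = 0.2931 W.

The reservoir spacing is ΔT = 330 − 295 = 35.00 K.
COP_Carnot = T_H/ΔT = 330.00/35.00 = 9.429.
Q̇_max = COP_Carnot × Ẇ = 9.429 × 1090 W = 10280 W = 35060 Btu/h.

35060 Btu/h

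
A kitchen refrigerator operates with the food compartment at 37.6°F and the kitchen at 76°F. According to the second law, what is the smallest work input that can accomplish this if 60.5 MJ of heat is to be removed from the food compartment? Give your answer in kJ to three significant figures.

4670 kJ

In absolute terms T_C = 276.26 K and T_H = 297.59 K, so ΔT = 21.33 K.
The reversible limit is COP_R = T_C/ΔT = 12.95, so W_min = Q_C/COP = Q_C·ΔT/T_C.
W_min = 60.50 × 21.33/276.26 = 4.672 MJ = 4672 kJ.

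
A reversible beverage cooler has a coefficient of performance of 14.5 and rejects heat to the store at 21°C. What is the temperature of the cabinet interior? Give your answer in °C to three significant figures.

2.02 °C

For a Carnot refrigerator COP_R = T_C/(T_H − T_C), so T_C = COP·T_H/(1 + COP).
With T_H = 294.15 K, T_C = 14.5 × 294.15/15.50 = 275.17 K.
Converting, 275.17 K = 2.02°C.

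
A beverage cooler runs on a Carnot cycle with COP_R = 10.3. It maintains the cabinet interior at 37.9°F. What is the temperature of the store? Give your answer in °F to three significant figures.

86.2 °F

COP_R = T_C/(T_H − T_C) gives T_H − T_C = T_C/COP.
With T_C = 276.43 K, T_H = 276.43 × (1 + 1/10.3) = 303.27 K.
Converting, 303.27 K = 86.21°F.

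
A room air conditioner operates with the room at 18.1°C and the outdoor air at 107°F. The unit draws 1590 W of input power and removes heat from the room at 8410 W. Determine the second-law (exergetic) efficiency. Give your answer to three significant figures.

COP_actual = Q̇_C/Ẇ = 8410/1590 = 5.289.
In absolute terms T_C = 291.25 K and T_H = 314.82 K, so ΔT = 23.57 K.
COP_Carnot = T_C/ΔT = 291.25/23.57 = 12.36.
η_II = COP_actual/COP_Carnot = 5.289/12.36 = 0.4280.

0.428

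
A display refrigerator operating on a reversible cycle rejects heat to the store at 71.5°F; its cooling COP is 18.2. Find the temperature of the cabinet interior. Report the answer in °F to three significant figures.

For a Carnot refrigerator COP_R = T_C/(T_H − T_C), so T_C = COP·T_H/(1 + COP).
With T_H = 295.09 K, T_C = 18.2 × 295.09/19.20 = 279.72 K.
Converting, 279.72 K = 43.83°F.

43.8 °F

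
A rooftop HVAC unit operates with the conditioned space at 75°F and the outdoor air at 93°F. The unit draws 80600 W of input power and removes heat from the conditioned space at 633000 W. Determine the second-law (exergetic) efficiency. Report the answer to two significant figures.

COP_actual = Q̇_C/Ẇ = 633000/80600 = 7.854.
In absolute terms T_C = 297.04 K and T_H = 307.04 K, so ΔT = 10.00 K.
COP_Carnot = T_C/ΔT = 297.04/10.00 = 29.70.
η_II = COP_actual/COP_Carnot = 7.854/29.70 = 0.2644.

0.26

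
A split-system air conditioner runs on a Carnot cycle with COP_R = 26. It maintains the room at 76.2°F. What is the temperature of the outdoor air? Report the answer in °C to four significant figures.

36.01 °C

COP_R = T_C/(T_H − T_C) gives T_H − T_C = T_C/COP.
With T_C = 297.71 K, T_H = 297.71 × (1 + 1/26) = 309.16 K.
Converting, 309.16 K = 36.01°C.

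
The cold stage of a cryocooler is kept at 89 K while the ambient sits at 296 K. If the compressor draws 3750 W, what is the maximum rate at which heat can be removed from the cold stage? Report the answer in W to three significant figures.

1610 W

The reservoir spacing is ΔT = 296 − 89 = 207.0 K.
COP_Carnot = T_C/ΔT = 89.00/207.0 = 0.4300.
Q̇_max = COP_Carnot × Ẇ = 0.4300 × 3750 W = 1612 W.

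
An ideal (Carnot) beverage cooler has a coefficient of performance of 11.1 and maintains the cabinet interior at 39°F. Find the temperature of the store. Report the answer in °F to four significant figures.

83.93 °F

COP_R = T_C/(T_H − T_C) gives T_H − T_C = T_C/COP.
With T_C = 277.04 K, T_H = 277.04 × (1 + 1/11.1) = 302.00 K.
Converting, 302.00 K = 83.93°F.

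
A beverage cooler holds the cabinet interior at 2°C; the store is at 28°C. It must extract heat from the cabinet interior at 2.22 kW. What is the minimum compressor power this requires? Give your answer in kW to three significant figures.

0.210 kW

In absolute terms T_C = 275.15 K and T_H = 301.15 K, so ΔT = 26.00 K.
COP_Carnot = T_C/ΔT = 275.15/26.00 = 10.58.
Ẇ_min = Q̇/COP_Carnot = 2.220/10.58 = 0.2098 kW.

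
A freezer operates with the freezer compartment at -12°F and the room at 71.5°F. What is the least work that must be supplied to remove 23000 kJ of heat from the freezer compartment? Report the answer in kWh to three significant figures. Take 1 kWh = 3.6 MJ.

1.19 kWh

In absolute terms T_C = 248.71 K and T_H = 295.09 K, so ΔT = 46.39 K.
The reversible limit is COP_R = T_C/ΔT = 5.361, so W_min = Q_C/COP = Q_C·ΔT/T_C.
W_min = 23000 × 46.39/248.71 = 4290 kJ = 1.192 kWh.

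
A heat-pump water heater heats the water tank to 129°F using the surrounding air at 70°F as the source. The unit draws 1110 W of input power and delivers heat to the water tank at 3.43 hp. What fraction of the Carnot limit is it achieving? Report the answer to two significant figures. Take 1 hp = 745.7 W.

Converting, Q̇_H = 3.430 hp = 2558 W, so COP_actual = Q̇_H/Ẇ = 2558/1110 = 2.304.
In absolute terms T_C = 294.26 K and T_H = 327.04 K, so ΔT = 32.78 K.
COP_Carnot = T_H/ΔT = 327.04/32.78 = 9.977.
η_II = COP_actual/COP_Carnot = 2.304/9.977 = 0.2309.

0.23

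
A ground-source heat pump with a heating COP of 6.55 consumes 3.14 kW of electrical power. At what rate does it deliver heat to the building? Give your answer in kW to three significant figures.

Q̇_H = COP_HP × Ẇ = 6.55 × 3.140 = 20.57 kW.

20.6 kW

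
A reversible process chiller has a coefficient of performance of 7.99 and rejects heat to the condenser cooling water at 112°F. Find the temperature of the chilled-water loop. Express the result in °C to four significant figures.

For a Carnot refrigerator COP_R = T_C/(T_H − T_C), so T_C = COP·T_H/(1 + COP).
With T_H = 317.59 K, T_C = 7.99 × 317.59/8.990 = 282.27 K.
Converting, 282.27 K = 9.12°C.

9.117 °C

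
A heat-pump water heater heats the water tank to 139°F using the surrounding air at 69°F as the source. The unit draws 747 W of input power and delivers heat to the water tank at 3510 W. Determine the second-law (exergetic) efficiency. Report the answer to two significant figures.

0.55

COP_actual = Q̇_H/Ẇ = 3510/747.0 = 4.699.
In absolute terms T_C = 293.71 K and T_H = 332.59 K, so ΔT = 38.89 K.
COP_Carnot = T_H/ΔT = 332.59/38.89 = 8.552.
η_II = COP_actual/COP_Carnot = 4.699/8.552 = 0.5494.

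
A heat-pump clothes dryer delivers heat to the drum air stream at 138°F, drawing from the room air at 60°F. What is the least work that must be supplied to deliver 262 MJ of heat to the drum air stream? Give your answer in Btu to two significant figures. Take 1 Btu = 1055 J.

32000 Btu

In absolute terms T_C = 288.71 K and T_H = 332.04 K, so ΔT = 43.33 K.
The reversible limit is COP_HP = T_H/ΔT = 7.662, so W_min = Q_H/COP = Q_H·ΔT/T_H.
W_min = 262.0 × 43.33/332.04 = 34.19 MJ = 32410 Btu.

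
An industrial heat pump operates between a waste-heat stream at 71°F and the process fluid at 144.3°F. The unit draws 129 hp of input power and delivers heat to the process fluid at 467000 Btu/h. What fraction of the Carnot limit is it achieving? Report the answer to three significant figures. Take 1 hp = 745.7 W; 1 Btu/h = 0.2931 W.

Converting, Q̇_H = 467000 Btu/h = 183.6 hp, so COP_actual = Q̇_H/Ẇ = 183.6/129.0 = 1.423.
In absolute terms T_C = 294.82 K and T_H = 335.54 K, so ΔT = 40.72 K.
COP_Carnot = T_H/ΔT = 335.54/40.72 = 8.240.
η_II = COP_actual/COP_Carnot = 1.423/8.240 = 0.1727.

0.173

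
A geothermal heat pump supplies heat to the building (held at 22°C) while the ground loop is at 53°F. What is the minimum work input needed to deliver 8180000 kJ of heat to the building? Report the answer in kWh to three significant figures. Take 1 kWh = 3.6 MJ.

In absolute terms T_C = 284.82 K and T_H = 295.15 K, so ΔT = 10.33 K.
The reversible limit is COP_HP = T_H/ΔT = 28.56, so W_min = Q_H/COP = Q_H·ΔT/T_H.
W_min = 8180000 × 10.33/295.15 = 286400 kJ = 79.55 kWh.

79.6 kWh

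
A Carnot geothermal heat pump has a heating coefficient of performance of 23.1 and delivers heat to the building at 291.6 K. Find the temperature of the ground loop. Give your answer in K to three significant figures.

COP_HP = T_H/(T_H − T_C) gives T_H − T_C = T_H/COP.
With T_H = 291.60 K, T_C = 291.60 × (1 − 1/23.1) = 278.98 K.

279 K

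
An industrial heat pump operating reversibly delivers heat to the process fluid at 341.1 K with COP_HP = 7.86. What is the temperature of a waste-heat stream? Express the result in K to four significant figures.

297.7 K

COP_HP = T_H/(T_H − T_C) gives T_H − T_C = T_H/COP.
With T_H = 341.10 K, T_C = 341.10 × (1 − 1/7.86) = 297.70 K.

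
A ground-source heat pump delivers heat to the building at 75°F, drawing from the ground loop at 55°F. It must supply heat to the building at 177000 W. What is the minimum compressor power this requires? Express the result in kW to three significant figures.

In absolute terms T_C = 285.93 K and T_H = 297.04 K, so ΔT = 11.11 K.
COP_Carnot = T_H/ΔT = 297.04/11.11 = 26.73.
Ẇ_min = Q̇/COP_Carnot = 177000/26.73 = 6621 W = 6.621 kW.

6.62 kW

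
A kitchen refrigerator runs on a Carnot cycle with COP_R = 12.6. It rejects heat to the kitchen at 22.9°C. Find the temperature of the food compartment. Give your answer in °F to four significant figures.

34.04 °F

For a Carnot refrigerator COP_R = T_C/(T_H − T_C), so T_C = COP·T_H/(1 + COP).
With T_H = 296.05 K, T_C = 12.6 × 296.05/13.60 = 274.28 K.
Converting, 274.28 K = 34.04°F.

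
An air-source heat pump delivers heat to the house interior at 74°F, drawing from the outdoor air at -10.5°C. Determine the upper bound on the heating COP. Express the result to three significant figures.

8.76

In absolute terms T_C = 262.65 K and T_H = 296.48 K, so ΔT = 33.83 K.
For a reversible cycle, COP_Carnot = T_H/ΔT = 296.48/33.83 = 8.763.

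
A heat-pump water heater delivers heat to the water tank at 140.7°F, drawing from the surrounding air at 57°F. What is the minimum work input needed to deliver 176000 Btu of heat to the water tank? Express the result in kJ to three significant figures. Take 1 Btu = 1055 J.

25900 kJ

In absolute terms T_C = 287.04 K and T_H = 333.54 K, so ΔT = 46.50 K.
The reversible limit is COP_HP = T_H/ΔT = 7.173, so W_min = Q_H/COP = Q_H·ΔT/T_H.
W_min = 176000 × 46.50/333.54 = 24540 Btu = 25890 kJ.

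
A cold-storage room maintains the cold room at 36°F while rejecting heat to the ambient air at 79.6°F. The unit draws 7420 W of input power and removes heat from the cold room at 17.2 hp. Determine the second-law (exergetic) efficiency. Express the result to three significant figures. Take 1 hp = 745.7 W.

0.152

Converting, Q̇_C = 17.20 hp = 12830 W, so COP_actual = Q̇_C/Ẇ = 12830/7420 = 1.729.
In absolute terms T_C = 275.37 K and T_H = 299.59 K, so ΔT = 24.22 K.
COP_Carnot = T_C/ΔT = 275.37/24.22 = 11.37.
η_II = COP_actual/COP_Carnot = 1.729/11.37 = 0.1520.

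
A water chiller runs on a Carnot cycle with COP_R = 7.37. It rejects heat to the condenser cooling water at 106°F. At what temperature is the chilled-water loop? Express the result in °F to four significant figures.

For a Carnot refrigerator COP_R = T_C/(T_H − T_C), so T_C = COP·T_H/(1 + COP).
With T_H = 314.26 K, T_C = 7.37 × 314.26/8.370 = 276.71 K.
Converting, 276.71 K = 38.42°F.

38.42 °F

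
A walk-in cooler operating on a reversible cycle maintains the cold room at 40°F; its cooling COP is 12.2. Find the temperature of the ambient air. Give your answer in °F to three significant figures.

81.0 °F

COP_R = T_C/(T_H − T_C) gives T_H − T_C = T_C/COP.
With T_C = 277.59 K, T_H = 277.59 × (1 + 1/12.2) = 300.35 K.
Converting, 300.35 K = 80.96°F.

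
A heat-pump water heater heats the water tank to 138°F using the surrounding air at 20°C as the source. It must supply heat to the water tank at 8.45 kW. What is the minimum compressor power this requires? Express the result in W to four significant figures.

989.7 W

In absolute terms T_C = 293.15 K and T_H = 332.04 K, so ΔT = 38.89 K.
COP_Carnot = T_H/ΔT = 332.04/38.89 = 8.538.
Ẇ_min = Q̇/COP_Carnot = 8.450/8.538 = 0.9897 kW = 989.7 W.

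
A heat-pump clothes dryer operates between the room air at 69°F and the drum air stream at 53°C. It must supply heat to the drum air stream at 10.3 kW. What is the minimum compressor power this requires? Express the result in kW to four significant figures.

In absolute terms T_C = 293.71 K and T_H = 326.15 K, so ΔT = 32.44 K.
COP_Carnot = T_H/ΔT = 326.15/32.44 = 10.05.
Ẇ_min = Q̇/COP_Carnot = 10.30/10.05 = 1.025 kW.

1.025 kW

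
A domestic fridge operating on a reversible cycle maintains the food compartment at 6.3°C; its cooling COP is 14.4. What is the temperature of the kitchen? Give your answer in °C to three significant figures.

COP_R = T_C/(T_H − T_C) gives T_H − T_C = T_C/COP.
With T_C = 279.45 K, T_H = 279.45 × (1 + 1/14.4) = 298.86 K.
Converting, 298.86 K = 25.71°C.

25.7 °C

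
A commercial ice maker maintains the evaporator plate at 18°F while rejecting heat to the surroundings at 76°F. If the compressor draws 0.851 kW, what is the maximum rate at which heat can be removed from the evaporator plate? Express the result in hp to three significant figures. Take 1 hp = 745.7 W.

9.40 hp

In absolute terms T_C = 265.37 K and T_H = 297.59 K, so ΔT = 32.22 K.
COP_Carnot = T_C/ΔT = 265.37/32.22 = 8.236.
Q̇_max = COP_Carnot × Ẇ = 8.236 × 0.8510 kW = 7.009 kW = 9.399 hp.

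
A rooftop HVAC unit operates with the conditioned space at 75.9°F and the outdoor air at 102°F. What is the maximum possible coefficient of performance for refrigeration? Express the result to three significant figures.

In absolute terms T_C = 297.54 K and T_H = 312.04 K, so ΔT = 14.50 K.
For a reversible cycle, COP_Carnot = T_C/ΔT = 297.54/14.50 = 20.52.

20.5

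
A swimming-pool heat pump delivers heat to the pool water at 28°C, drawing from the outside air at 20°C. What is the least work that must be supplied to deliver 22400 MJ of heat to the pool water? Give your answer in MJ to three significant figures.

595 MJ

In absolute terms T_C = 293.15 K and T_H = 301.15 K, so ΔT = 8.000 K.
The reversible limit is COP_HP = T_H/ΔT = 37.64, so W_min = Q_H/COP = Q_H·ΔT/T_H.
W_min = 22400 × 8.000/301.15 = 595.1 MJ.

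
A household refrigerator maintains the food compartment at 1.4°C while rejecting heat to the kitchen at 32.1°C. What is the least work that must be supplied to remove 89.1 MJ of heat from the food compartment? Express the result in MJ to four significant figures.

In absolute terms T_C = 274.55 K and T_H = 305.25 K, so ΔT = 30.70 K.
The reversible limit is COP_R = T_C/ΔT = 8.943, so W_min = Q_C/COP = Q_C·ΔT/T_C.
W_min = 89.10 × 30.70/274.55 = 9.963 MJ.

9.963 MJ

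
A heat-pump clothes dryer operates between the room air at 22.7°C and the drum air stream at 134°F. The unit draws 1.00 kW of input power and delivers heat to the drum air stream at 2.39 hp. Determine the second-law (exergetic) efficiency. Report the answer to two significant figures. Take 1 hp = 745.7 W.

0.18

Converting, Q̇_H = 2.390 hp = 1.782 kW, so COP_actual = Q̇_H/Ẇ = 1.782/1.000 = 1.782.
In absolute terms T_C = 295.85 K and T_H = 329.82 K, so ΔT = 33.97 K.
COP_Carnot = T_H/ΔT = 329.82/33.97 = 9.710.
η_II = COP_actual/COP_Carnot = 1.782/9.710 = 0.1835.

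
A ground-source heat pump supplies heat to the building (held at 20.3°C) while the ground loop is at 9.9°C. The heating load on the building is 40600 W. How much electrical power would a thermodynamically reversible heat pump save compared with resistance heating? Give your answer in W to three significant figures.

39200 W

In absolute terms T_C = 283.05 K and T_H = 293.45 K, so ΔT = 10.40 K.
COP_Carnot = T_H/ΔT = 293.45/10.40 = 28.22.
Resistance heating needs Ẇ_res = Q̇_H = 40600 W; the reversible heat pump needs only Ẇ_hp = Q̇_H/COP = 1439 W.
Saving = 40600 − 1439 = 39160 W.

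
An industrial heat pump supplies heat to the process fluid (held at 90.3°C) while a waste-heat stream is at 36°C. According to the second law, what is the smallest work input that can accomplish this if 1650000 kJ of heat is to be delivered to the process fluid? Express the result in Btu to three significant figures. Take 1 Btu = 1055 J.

234000 Btu

In absolute terms T_C = 309.15 K and T_H = 363.45 K, so ΔT = 54.30 K.
The reversible limit is COP_HP = T_H/ΔT = 6.693, so W_min = Q_H/COP = Q_H·ΔT/T_H.
W_min = 1650000 × 54.30/363.45 = 246500 kJ = 233700 Btu.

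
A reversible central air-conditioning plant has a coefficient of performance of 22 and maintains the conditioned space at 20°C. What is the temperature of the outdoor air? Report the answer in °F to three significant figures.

COP_R = T_C/(T_H − T_C) gives T_H − T_C = T_C/COP.
With T_C = 293.15 K, T_H = 293.15 × (1 + 1/22) = 306.47 K.
Converting, 306.47 K = 91.98°F.

92.0 °F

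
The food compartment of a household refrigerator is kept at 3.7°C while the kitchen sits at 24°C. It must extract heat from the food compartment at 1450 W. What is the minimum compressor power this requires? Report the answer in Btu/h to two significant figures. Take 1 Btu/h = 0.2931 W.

360 Btu/h

In absolute terms T_C = 276.85 K and T_H = 297.15 K, so ΔT = 20.30 K.
COP_Carnot = T_C/ΔT = 276.85/20.30 = 13.64.
Ẇ_min = Q̇/COP_Carnot = 1450/13.64 = 106.3 W = 362.7 Btu/h.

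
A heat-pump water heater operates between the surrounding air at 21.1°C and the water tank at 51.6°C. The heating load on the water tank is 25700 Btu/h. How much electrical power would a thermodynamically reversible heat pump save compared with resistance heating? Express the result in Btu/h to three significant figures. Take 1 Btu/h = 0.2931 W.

In absolute terms T_C = 294.25 K and T_H = 324.75 K, so ΔT = 30.50 K.
COP_Carnot = T_H/ΔT = 324.75/30.50 = 10.65.
Resistance heating needs Ẇ_res = Q̇_H = 25700 Btu/h; the reversible heat pump needs only Ẇ_hp = Q̇_H/COP = 2414 Btu/h.
Saving = 25700 − 2414 = 23290 Btu/h.

23300 Btu/h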